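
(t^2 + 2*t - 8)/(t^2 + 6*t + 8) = (t - 2)/(t + 2)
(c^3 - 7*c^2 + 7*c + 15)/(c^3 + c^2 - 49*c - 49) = (c^2 - 8*c + 15)/(c^2 - 49)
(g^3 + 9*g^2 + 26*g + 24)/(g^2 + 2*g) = g + 7 + 12/g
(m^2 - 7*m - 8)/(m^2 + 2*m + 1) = (m - 8)/(m + 1)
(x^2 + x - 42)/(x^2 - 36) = (x + 7)/(x + 6)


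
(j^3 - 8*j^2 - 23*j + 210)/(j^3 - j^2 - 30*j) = (j - 7)/j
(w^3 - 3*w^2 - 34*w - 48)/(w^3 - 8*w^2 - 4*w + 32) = (w + 3)/(w - 2)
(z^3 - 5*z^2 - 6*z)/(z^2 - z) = (z^2 - 5*z - 6)/(z - 1)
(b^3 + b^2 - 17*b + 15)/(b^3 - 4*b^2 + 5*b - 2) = (b^2 + 2*b - 15)/(b^2 - 3*b + 2)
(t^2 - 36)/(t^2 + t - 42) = (t + 6)/(t + 7)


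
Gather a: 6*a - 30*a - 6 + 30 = 24 - 24*a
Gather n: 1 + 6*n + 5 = 6*n + 6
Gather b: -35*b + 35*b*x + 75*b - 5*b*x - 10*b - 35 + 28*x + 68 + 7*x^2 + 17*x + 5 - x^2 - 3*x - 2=b*(30*x + 30) + 6*x^2 + 42*x + 36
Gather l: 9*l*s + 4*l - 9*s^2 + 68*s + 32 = l*(9*s + 4) - 9*s^2 + 68*s + 32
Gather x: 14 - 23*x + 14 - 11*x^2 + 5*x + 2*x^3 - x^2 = 2*x^3 - 12*x^2 - 18*x + 28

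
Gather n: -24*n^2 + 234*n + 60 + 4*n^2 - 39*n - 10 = -20*n^2 + 195*n + 50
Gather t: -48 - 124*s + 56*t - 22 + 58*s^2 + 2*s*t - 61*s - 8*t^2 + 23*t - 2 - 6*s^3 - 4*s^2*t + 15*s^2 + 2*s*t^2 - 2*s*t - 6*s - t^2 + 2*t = -6*s^3 + 73*s^2 - 191*s + t^2*(2*s - 9) + t*(81 - 4*s^2) - 72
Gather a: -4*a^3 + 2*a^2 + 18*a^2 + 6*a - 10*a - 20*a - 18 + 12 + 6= -4*a^3 + 20*a^2 - 24*a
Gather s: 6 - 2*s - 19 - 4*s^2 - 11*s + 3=-4*s^2 - 13*s - 10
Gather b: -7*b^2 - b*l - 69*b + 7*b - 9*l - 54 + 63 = -7*b^2 + b*(-l - 62) - 9*l + 9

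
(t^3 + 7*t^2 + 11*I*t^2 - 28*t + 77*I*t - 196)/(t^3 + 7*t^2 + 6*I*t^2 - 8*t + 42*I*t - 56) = (t + 7*I)/(t + 2*I)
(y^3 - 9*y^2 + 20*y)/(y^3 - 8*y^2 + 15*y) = (y - 4)/(y - 3)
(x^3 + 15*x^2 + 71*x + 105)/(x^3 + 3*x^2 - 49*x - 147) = (x + 5)/(x - 7)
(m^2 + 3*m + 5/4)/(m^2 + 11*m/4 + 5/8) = 2*(2*m + 1)/(4*m + 1)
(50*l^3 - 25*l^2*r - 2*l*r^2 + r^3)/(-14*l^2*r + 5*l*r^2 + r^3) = (-25*l^2 + r^2)/(r*(7*l + r))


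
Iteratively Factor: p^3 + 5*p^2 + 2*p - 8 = (p - 1)*(p^2 + 6*p + 8) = (p - 1)*(p + 2)*(p + 4)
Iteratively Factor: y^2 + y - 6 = (y - 2)*(y + 3)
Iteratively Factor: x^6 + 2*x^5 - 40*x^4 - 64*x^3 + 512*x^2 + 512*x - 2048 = (x + 4)*(x^5 - 2*x^4 - 32*x^3 + 64*x^2 + 256*x - 512) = (x + 4)^2*(x^4 - 6*x^3 - 8*x^2 + 96*x - 128) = (x - 2)*(x + 4)^2*(x^3 - 4*x^2 - 16*x + 64) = (x - 4)*(x - 2)*(x + 4)^2*(x^2 - 16) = (x - 4)*(x - 2)*(x + 4)^3*(x - 4)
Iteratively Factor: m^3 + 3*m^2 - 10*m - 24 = (m + 4)*(m^2 - m - 6) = (m - 3)*(m + 4)*(m + 2)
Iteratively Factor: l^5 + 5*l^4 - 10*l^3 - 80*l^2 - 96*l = (l - 4)*(l^4 + 9*l^3 + 26*l^2 + 24*l) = (l - 4)*(l + 4)*(l^3 + 5*l^2 + 6*l) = (l - 4)*(l + 3)*(l + 4)*(l^2 + 2*l) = (l - 4)*(l + 2)*(l + 3)*(l + 4)*(l)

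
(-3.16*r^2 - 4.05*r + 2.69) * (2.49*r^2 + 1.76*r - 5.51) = -7.8684*r^4 - 15.6461*r^3 + 16.9817*r^2 + 27.0499*r - 14.8219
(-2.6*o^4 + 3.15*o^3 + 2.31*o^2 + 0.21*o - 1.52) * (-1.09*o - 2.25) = 2.834*o^5 + 2.4165*o^4 - 9.6054*o^3 - 5.4264*o^2 + 1.1843*o + 3.42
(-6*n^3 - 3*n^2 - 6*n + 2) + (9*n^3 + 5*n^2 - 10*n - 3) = 3*n^3 + 2*n^2 - 16*n - 1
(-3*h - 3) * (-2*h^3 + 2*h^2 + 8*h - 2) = 6*h^4 - 30*h^2 - 18*h + 6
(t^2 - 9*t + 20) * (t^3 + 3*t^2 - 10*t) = t^5 - 6*t^4 - 17*t^3 + 150*t^2 - 200*t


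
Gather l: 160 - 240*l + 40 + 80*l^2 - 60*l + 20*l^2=100*l^2 - 300*l + 200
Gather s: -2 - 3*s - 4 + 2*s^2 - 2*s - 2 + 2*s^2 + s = 4*s^2 - 4*s - 8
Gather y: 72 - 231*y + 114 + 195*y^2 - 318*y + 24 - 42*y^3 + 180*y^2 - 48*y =-42*y^3 + 375*y^2 - 597*y + 210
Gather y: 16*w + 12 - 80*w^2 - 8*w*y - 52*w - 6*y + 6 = -80*w^2 - 36*w + y*(-8*w - 6) + 18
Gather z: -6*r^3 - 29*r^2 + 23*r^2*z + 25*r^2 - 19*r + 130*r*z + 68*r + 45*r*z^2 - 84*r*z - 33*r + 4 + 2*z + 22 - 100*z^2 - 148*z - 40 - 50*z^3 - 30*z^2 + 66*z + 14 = -6*r^3 - 4*r^2 + 16*r - 50*z^3 + z^2*(45*r - 130) + z*(23*r^2 + 46*r - 80)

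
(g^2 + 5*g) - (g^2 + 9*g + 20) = -4*g - 20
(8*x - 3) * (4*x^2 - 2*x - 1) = 32*x^3 - 28*x^2 - 2*x + 3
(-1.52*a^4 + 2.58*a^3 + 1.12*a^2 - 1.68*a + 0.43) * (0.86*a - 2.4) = -1.3072*a^5 + 5.8668*a^4 - 5.2288*a^3 - 4.1328*a^2 + 4.4018*a - 1.032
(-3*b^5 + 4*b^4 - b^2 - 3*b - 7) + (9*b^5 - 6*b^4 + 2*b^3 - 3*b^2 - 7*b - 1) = 6*b^5 - 2*b^4 + 2*b^3 - 4*b^2 - 10*b - 8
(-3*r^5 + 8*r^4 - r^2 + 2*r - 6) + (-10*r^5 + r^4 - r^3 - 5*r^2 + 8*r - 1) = -13*r^5 + 9*r^4 - r^3 - 6*r^2 + 10*r - 7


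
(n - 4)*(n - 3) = n^2 - 7*n + 12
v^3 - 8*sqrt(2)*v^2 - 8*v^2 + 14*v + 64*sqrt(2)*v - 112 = (v - 8)*(v - 7*sqrt(2))*(v - sqrt(2))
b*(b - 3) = b^2 - 3*b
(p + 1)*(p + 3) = p^2 + 4*p + 3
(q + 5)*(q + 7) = q^2 + 12*q + 35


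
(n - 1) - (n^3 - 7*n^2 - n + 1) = -n^3 + 7*n^2 + 2*n - 2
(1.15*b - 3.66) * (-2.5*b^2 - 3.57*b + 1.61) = -2.875*b^3 + 5.0445*b^2 + 14.9177*b - 5.8926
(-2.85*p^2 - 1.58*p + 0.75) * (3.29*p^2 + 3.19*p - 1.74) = -9.3765*p^4 - 14.2897*p^3 + 2.3863*p^2 + 5.1417*p - 1.305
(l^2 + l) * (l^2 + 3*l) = l^4 + 4*l^3 + 3*l^2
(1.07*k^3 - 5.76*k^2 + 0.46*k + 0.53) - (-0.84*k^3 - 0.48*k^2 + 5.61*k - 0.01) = 1.91*k^3 - 5.28*k^2 - 5.15*k + 0.54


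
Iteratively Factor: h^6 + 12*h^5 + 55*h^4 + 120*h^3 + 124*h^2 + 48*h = (h + 3)*(h^5 + 9*h^4 + 28*h^3 + 36*h^2 + 16*h) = h*(h + 3)*(h^4 + 9*h^3 + 28*h^2 + 36*h + 16) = h*(h + 2)*(h + 3)*(h^3 + 7*h^2 + 14*h + 8) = h*(h + 2)^2*(h + 3)*(h^2 + 5*h + 4) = h*(h + 1)*(h + 2)^2*(h + 3)*(h + 4)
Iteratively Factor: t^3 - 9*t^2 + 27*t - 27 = (t - 3)*(t^2 - 6*t + 9) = (t - 3)^2*(t - 3)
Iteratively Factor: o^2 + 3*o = (o + 3)*(o)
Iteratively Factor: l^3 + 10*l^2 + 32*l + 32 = (l + 4)*(l^2 + 6*l + 8) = (l + 4)^2*(l + 2)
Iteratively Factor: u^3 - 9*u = (u + 3)*(u^2 - 3*u) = u*(u + 3)*(u - 3)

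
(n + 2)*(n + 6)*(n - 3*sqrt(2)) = n^3 - 3*sqrt(2)*n^2 + 8*n^2 - 24*sqrt(2)*n + 12*n - 36*sqrt(2)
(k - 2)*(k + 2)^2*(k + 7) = k^4 + 9*k^3 + 10*k^2 - 36*k - 56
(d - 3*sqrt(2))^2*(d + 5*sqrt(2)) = d^3 - sqrt(2)*d^2 - 42*d + 90*sqrt(2)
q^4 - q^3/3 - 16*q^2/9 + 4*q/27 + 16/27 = (q - 4/3)*(q - 2/3)*(q + 2/3)*(q + 1)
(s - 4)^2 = s^2 - 8*s + 16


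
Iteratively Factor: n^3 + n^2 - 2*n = (n - 1)*(n^2 + 2*n) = n*(n - 1)*(n + 2)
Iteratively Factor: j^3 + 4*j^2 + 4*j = (j + 2)*(j^2 + 2*j) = (j + 2)^2*(j)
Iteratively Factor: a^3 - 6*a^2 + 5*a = (a - 1)*(a^2 - 5*a) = a*(a - 1)*(a - 5)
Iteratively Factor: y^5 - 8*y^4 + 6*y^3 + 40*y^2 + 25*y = (y)*(y^4 - 8*y^3 + 6*y^2 + 40*y + 25) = y*(y + 1)*(y^3 - 9*y^2 + 15*y + 25) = y*(y + 1)^2*(y^2 - 10*y + 25) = y*(y - 5)*(y + 1)^2*(y - 5)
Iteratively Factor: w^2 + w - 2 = (w - 1)*(w + 2)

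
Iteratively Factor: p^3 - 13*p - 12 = (p + 1)*(p^2 - p - 12) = (p + 1)*(p + 3)*(p - 4)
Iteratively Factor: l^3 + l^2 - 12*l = (l)*(l^2 + l - 12) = l*(l - 3)*(l + 4)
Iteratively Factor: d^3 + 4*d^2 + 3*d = (d + 3)*(d^2 + d) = (d + 1)*(d + 3)*(d)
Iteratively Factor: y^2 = (y)*(y)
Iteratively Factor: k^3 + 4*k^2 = (k)*(k^2 + 4*k) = k*(k + 4)*(k)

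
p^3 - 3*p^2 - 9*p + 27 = (p - 3)^2*(p + 3)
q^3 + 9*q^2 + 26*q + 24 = (q + 2)*(q + 3)*(q + 4)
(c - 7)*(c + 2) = c^2 - 5*c - 14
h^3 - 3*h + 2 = (h - 1)^2*(h + 2)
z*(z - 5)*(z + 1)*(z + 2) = z^4 - 2*z^3 - 13*z^2 - 10*z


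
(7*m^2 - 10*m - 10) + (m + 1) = 7*m^2 - 9*m - 9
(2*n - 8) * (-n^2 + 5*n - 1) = -2*n^3 + 18*n^2 - 42*n + 8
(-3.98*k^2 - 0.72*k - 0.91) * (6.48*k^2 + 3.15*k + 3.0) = -25.7904*k^4 - 17.2026*k^3 - 20.1048*k^2 - 5.0265*k - 2.73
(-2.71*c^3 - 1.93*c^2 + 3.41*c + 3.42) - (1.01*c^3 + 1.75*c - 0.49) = -3.72*c^3 - 1.93*c^2 + 1.66*c + 3.91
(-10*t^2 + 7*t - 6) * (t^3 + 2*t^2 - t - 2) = -10*t^5 - 13*t^4 + 18*t^3 + t^2 - 8*t + 12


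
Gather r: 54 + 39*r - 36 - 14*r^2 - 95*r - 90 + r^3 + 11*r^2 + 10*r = r^3 - 3*r^2 - 46*r - 72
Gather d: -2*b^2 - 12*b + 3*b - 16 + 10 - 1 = -2*b^2 - 9*b - 7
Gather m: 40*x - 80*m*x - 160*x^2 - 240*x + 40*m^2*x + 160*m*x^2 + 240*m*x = 40*m^2*x + m*(160*x^2 + 160*x) - 160*x^2 - 200*x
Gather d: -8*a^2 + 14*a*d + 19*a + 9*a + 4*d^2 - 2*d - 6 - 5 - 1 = -8*a^2 + 28*a + 4*d^2 + d*(14*a - 2) - 12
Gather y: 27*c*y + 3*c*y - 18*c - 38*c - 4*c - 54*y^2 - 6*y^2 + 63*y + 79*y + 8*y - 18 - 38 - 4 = -60*c - 60*y^2 + y*(30*c + 150) - 60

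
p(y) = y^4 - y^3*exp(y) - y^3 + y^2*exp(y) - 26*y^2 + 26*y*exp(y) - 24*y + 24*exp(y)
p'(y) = -y^3*exp(y) + 4*y^3 - 2*y^2*exp(y) - 3*y^2 + 28*y*exp(y) - 52*y + 50*exp(y) - 24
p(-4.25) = 35.51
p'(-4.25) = -164.65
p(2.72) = 1021.68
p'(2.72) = 1277.91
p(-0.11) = 21.28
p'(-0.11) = 23.69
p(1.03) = 89.88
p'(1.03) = 135.46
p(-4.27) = 38.84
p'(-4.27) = -168.47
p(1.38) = 153.50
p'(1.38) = 235.79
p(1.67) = 238.75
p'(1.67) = 359.06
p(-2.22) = -41.57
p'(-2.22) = 31.69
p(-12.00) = 19008.01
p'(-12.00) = -6743.99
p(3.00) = 1435.19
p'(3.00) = 1688.61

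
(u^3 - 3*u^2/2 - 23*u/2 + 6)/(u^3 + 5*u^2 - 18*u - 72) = (u - 1/2)/(u + 6)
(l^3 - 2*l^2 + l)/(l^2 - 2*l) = (l^2 - 2*l + 1)/(l - 2)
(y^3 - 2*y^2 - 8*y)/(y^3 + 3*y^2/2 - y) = 2*(y - 4)/(2*y - 1)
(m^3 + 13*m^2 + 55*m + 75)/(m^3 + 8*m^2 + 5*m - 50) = (m + 3)/(m - 2)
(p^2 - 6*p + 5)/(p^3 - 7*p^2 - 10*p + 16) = (p - 5)/(p^2 - 6*p - 16)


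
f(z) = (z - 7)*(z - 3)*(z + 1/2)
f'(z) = (z - 7)*(z - 3) + (z - 7)*(z + 1/2) + (z - 3)*(z + 1/2)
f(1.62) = 15.74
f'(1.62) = -6.91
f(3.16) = -2.25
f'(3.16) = -14.08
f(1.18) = 17.80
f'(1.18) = -2.24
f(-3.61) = -218.11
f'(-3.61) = 123.69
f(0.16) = 12.82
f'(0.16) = 13.04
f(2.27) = 9.56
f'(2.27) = -11.67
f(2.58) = 5.72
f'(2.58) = -13.05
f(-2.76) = -127.05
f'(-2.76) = 91.29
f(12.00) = 562.50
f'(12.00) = 220.00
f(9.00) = 114.00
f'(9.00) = 88.00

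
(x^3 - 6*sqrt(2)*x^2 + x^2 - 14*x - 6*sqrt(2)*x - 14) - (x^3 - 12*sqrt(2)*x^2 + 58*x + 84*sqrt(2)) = x^2 + 6*sqrt(2)*x^2 - 72*x - 6*sqrt(2)*x - 84*sqrt(2) - 14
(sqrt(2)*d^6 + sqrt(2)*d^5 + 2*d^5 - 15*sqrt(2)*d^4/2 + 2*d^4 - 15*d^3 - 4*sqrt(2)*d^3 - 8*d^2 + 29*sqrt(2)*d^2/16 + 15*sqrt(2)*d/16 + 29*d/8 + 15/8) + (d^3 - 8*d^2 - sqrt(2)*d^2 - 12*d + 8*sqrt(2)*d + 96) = sqrt(2)*d^6 + sqrt(2)*d^5 + 2*d^5 - 15*sqrt(2)*d^4/2 + 2*d^4 - 14*d^3 - 4*sqrt(2)*d^3 - 16*d^2 + 13*sqrt(2)*d^2/16 - 67*d/8 + 143*sqrt(2)*d/16 + 783/8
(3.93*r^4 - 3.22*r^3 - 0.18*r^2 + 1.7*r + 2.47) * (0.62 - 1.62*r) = -6.3666*r^5 + 7.653*r^4 - 1.7048*r^3 - 2.8656*r^2 - 2.9474*r + 1.5314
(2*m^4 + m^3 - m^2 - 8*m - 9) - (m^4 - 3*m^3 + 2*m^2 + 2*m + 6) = m^4 + 4*m^3 - 3*m^2 - 10*m - 15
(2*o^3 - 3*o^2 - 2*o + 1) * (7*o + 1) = 14*o^4 - 19*o^3 - 17*o^2 + 5*o + 1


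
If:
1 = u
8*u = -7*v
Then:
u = 1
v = -8/7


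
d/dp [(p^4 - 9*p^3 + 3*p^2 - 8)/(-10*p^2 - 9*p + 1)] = (-20*p^5 + 63*p^4 + 166*p^3 - 54*p^2 - 154*p - 72)/(100*p^4 + 180*p^3 + 61*p^2 - 18*p + 1)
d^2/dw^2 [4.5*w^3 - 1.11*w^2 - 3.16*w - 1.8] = 27.0*w - 2.22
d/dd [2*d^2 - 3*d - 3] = 4*d - 3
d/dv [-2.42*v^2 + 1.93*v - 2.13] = 1.93 - 4.84*v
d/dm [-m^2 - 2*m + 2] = -2*m - 2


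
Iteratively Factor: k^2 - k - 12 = (k + 3)*(k - 4)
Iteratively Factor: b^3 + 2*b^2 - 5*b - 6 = (b + 1)*(b^2 + b - 6) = (b + 1)*(b + 3)*(b - 2)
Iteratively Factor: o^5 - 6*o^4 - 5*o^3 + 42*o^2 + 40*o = (o + 2)*(o^4 - 8*o^3 + 11*o^2 + 20*o) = (o - 4)*(o + 2)*(o^3 - 4*o^2 - 5*o) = (o - 4)*(o + 1)*(o + 2)*(o^2 - 5*o) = (o - 5)*(o - 4)*(o + 1)*(o + 2)*(o)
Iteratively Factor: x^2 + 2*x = (x)*(x + 2)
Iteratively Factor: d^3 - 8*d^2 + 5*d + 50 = (d - 5)*(d^2 - 3*d - 10) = (d - 5)*(d + 2)*(d - 5)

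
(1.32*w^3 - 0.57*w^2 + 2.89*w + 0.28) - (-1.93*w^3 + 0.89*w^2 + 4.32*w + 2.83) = 3.25*w^3 - 1.46*w^2 - 1.43*w - 2.55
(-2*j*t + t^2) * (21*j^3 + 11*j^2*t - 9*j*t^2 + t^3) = -42*j^4*t - j^3*t^2 + 29*j^2*t^3 - 11*j*t^4 + t^5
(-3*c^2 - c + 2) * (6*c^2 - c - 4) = -18*c^4 - 3*c^3 + 25*c^2 + 2*c - 8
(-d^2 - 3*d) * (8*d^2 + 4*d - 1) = -8*d^4 - 28*d^3 - 11*d^2 + 3*d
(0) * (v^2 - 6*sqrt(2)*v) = 0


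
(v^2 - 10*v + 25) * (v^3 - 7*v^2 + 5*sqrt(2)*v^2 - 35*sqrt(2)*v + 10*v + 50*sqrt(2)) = v^5 - 17*v^4 + 5*sqrt(2)*v^4 - 85*sqrt(2)*v^3 + 105*v^3 - 275*v^2 + 525*sqrt(2)*v^2 - 1375*sqrt(2)*v + 250*v + 1250*sqrt(2)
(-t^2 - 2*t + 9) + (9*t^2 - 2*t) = 8*t^2 - 4*t + 9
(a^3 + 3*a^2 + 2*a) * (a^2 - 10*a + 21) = a^5 - 7*a^4 - 7*a^3 + 43*a^2 + 42*a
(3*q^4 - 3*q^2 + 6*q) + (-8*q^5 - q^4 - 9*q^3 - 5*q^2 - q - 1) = -8*q^5 + 2*q^4 - 9*q^3 - 8*q^2 + 5*q - 1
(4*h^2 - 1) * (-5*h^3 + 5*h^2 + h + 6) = -20*h^5 + 20*h^4 + 9*h^3 + 19*h^2 - h - 6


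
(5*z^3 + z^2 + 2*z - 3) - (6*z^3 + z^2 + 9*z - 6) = -z^3 - 7*z + 3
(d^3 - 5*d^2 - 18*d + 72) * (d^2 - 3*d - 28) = d^5 - 8*d^4 - 31*d^3 + 266*d^2 + 288*d - 2016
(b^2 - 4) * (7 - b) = -b^3 + 7*b^2 + 4*b - 28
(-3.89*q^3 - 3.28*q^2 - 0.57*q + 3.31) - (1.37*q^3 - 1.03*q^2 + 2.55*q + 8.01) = -5.26*q^3 - 2.25*q^2 - 3.12*q - 4.7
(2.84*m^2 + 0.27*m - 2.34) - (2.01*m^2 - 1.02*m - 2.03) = 0.83*m^2 + 1.29*m - 0.31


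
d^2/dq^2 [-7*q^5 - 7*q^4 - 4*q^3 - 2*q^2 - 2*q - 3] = -140*q^3 - 84*q^2 - 24*q - 4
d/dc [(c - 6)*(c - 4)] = 2*c - 10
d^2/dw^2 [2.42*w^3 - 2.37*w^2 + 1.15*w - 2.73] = 14.52*w - 4.74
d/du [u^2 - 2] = 2*u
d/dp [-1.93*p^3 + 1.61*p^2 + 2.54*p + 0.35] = -5.79*p^2 + 3.22*p + 2.54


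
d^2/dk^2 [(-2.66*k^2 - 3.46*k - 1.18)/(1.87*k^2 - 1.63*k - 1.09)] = (-1.4210854715202e-14*k^4 - 40.41444*k^3 - 57.28932*k^2 - 20.73456*k - 5.1066)/(6.539203*k^6 - 17.099841*k^5 + 3.470346*k^4 + 15.603827*k^3 - 2.022822*k^2 - 5.809809*k - 1.295029)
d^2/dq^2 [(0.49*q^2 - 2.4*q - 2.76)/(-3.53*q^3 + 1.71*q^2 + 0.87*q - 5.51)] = (-12.211682*q^6 + 179.43696*q^5 + 316.753254*q^4 - 102.899044*q^3 - 590.303934*q^2 - 161.782416*q + 49.444942)/(43.986977*q^9 - 63.924417*q^8 - 1.55673*q^7 + 232.487952*q^6 - 199.176408*q^5 - 57.07809*q^4 + 370.038318*q^3 - 143.235756*q^2 - 79.239861*q + 167.284151)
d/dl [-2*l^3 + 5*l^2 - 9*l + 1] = -6*l^2 + 10*l - 9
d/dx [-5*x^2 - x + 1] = -10*x - 1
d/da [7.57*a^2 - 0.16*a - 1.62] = 15.14*a - 0.16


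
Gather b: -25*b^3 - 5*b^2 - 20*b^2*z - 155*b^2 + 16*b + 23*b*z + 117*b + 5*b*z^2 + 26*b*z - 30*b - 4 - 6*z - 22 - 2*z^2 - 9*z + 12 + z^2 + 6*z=-25*b^3 + b^2*(-20*z - 160) + b*(5*z^2 + 49*z + 103) - z^2 - 9*z - 14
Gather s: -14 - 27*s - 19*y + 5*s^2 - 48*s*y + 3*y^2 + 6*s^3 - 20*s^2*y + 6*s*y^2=6*s^3 + s^2*(5 - 20*y) + s*(6*y^2 - 48*y - 27) + 3*y^2 - 19*y - 14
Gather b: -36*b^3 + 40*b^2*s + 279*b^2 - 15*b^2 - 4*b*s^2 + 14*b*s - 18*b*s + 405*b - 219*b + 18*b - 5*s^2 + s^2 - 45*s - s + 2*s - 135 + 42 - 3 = -36*b^3 + b^2*(40*s + 264) + b*(-4*s^2 - 4*s + 204) - 4*s^2 - 44*s - 96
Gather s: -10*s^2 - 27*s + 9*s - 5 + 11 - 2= -10*s^2 - 18*s + 4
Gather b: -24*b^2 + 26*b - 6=-24*b^2 + 26*b - 6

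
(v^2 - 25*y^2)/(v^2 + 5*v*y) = (v - 5*y)/v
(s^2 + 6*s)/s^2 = (s + 6)/s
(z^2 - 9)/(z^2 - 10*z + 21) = (z + 3)/(z - 7)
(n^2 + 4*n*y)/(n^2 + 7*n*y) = (n + 4*y)/(n + 7*y)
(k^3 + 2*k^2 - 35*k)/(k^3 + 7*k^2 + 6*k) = (k^2 + 2*k - 35)/(k^2 + 7*k + 6)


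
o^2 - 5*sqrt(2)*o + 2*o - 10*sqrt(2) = (o + 2)*(o - 5*sqrt(2))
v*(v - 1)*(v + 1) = v^3 - v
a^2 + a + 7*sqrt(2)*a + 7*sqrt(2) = (a + 1)*(a + 7*sqrt(2))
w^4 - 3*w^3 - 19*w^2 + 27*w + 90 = (w - 5)*(w - 3)*(w + 2)*(w + 3)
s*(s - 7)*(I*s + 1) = I*s^3 + s^2 - 7*I*s^2 - 7*s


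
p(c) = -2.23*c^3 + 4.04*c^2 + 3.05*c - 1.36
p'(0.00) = 3.05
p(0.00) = -1.36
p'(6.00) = -189.31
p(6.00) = -319.30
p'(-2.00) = -39.87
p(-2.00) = 26.54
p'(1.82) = -4.40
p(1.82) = 4.13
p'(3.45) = -48.70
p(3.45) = -34.32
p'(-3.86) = -127.82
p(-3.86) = 175.31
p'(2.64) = -22.25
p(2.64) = -6.18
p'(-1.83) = -34.14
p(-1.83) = 20.25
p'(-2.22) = -47.86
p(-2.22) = 36.18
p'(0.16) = 4.17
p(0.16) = -0.78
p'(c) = -6.69*c^2 + 8.08*c + 3.05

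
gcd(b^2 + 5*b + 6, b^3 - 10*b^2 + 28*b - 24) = 1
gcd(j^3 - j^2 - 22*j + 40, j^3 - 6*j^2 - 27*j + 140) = j^2 + j - 20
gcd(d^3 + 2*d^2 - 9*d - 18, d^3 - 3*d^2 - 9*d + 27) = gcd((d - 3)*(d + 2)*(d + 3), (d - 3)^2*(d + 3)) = d^2 - 9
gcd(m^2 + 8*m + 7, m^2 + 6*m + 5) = m + 1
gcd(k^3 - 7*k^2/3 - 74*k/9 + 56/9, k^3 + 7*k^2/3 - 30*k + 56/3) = k^2 - 14*k/3 + 8/3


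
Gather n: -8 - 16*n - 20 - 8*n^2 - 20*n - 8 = -8*n^2 - 36*n - 36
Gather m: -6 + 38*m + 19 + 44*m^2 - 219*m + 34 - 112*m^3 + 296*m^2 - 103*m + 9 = -112*m^3 + 340*m^2 - 284*m + 56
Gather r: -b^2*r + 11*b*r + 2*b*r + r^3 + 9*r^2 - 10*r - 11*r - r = r^3 + 9*r^2 + r*(-b^2 + 13*b - 22)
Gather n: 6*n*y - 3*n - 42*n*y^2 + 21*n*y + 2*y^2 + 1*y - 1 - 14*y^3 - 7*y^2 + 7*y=n*(-42*y^2 + 27*y - 3) - 14*y^3 - 5*y^2 + 8*y - 1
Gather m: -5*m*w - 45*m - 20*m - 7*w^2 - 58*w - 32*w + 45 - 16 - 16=m*(-5*w - 65) - 7*w^2 - 90*w + 13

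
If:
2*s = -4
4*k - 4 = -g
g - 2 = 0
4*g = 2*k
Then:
No Solution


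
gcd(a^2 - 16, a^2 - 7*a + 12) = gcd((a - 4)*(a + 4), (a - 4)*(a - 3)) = a - 4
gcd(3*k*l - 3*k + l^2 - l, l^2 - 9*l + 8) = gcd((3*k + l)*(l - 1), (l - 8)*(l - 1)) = l - 1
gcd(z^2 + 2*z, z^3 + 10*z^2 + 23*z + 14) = z + 2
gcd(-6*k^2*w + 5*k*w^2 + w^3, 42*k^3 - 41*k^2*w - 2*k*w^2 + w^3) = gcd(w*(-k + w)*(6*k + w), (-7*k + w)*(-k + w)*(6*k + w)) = -6*k^2 + 5*k*w + w^2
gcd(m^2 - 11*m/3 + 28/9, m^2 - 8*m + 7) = 1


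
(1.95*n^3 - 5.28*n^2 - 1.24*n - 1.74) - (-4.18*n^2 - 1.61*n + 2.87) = 1.95*n^3 - 1.1*n^2 + 0.37*n - 4.61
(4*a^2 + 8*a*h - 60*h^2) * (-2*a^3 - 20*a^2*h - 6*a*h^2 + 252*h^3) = -8*a^5 - 96*a^4*h - 64*a^3*h^2 + 2160*a^2*h^3 + 2376*a*h^4 - 15120*h^5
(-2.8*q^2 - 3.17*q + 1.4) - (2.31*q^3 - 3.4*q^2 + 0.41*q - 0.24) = -2.31*q^3 + 0.6*q^2 - 3.58*q + 1.64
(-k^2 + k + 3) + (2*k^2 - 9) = k^2 + k - 6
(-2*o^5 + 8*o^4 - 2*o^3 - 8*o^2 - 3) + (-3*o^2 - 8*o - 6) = -2*o^5 + 8*o^4 - 2*o^3 - 11*o^2 - 8*o - 9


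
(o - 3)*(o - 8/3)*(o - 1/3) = o^3 - 6*o^2 + 89*o/9 - 8/3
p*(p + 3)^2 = p^3 + 6*p^2 + 9*p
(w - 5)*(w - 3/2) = w^2 - 13*w/2 + 15/2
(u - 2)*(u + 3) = u^2 + u - 6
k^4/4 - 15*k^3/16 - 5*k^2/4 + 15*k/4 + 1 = (k/4 + 1/2)*(k - 4)*(k - 2)*(k + 1/4)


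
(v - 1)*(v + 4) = v^2 + 3*v - 4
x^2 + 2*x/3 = x*(x + 2/3)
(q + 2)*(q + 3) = q^2 + 5*q + 6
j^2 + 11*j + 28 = (j + 4)*(j + 7)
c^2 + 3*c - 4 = (c - 1)*(c + 4)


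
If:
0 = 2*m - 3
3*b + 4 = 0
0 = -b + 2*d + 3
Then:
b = -4/3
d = -13/6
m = 3/2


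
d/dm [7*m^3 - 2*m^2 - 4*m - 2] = 21*m^2 - 4*m - 4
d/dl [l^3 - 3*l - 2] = 3*l^2 - 3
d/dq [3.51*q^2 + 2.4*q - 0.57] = 7.02*q + 2.4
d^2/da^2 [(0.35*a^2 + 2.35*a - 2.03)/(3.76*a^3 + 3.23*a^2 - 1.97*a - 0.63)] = (9.89632*a^6 + 199.34016*a^5 - 157.595136*a^4 - 294.553344*a^3 + 34.220424*a^2 + 77.342664*a - 29.573488)/(53.157376*a^9 + 136.993344*a^8 + 34.129896*a^7 - 136.573333*a^6 - 63.789231*a^5 + 45.886956*a^4 + 20.884177*a^3 - 3.48894*a^2 - 2.345679*a - 0.250047)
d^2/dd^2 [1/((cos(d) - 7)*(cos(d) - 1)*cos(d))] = (-294*(1 - cos(d)^2)^2/cos(d)^3 + 12*sin(d)^6/cos(d)^3 + 3*cos(d)^3 + 88*cos(d)^2 - 336*tan(d)^2 - 296 - 175/cos(d) + 380/cos(d)^3)/((cos(d) - 7)^3*(cos(d) - 1)^3)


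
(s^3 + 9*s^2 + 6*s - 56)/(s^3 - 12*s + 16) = (s + 7)/(s - 2)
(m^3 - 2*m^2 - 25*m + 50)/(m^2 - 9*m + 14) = (m^2 - 25)/(m - 7)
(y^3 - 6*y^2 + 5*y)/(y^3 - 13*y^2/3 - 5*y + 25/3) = 3*y/(3*y + 5)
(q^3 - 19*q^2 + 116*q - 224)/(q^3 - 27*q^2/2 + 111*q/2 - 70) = 2*(q - 8)/(2*q - 5)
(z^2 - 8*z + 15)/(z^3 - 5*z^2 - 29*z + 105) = (z - 5)/(z^2 - 2*z - 35)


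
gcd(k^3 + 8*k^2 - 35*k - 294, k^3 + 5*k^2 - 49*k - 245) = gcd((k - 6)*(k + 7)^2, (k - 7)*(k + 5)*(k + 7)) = k + 7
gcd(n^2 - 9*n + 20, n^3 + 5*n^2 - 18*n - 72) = n - 4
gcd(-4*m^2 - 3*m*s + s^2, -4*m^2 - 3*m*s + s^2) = -4*m^2 - 3*m*s + s^2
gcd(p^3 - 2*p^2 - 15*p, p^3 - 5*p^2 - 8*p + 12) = 1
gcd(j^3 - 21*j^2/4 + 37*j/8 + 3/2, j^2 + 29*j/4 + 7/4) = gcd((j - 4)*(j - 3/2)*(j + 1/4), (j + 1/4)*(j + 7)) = j + 1/4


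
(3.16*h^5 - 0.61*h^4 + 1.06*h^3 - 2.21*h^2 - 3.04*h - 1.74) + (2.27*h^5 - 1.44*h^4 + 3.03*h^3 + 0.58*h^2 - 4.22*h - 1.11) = 5.43*h^5 - 2.05*h^4 + 4.09*h^3 - 1.63*h^2 - 7.26*h - 2.85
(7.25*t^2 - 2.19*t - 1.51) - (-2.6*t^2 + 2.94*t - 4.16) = 9.85*t^2 - 5.13*t + 2.65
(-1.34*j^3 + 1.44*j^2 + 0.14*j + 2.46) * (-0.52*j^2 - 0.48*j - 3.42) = 0.6968*j^5 - 0.1056*j^4 + 3.8188*j^3 - 6.2712*j^2 - 1.6596*j - 8.4132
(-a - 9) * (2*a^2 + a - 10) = -2*a^3 - 19*a^2 + a + 90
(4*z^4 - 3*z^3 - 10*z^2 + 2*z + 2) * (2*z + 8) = 8*z^5 + 26*z^4 - 44*z^3 - 76*z^2 + 20*z + 16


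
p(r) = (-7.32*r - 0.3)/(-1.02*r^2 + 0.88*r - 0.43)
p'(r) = (-7.32*r - 0.3)*(2.04*r - 0.88)/(-1.02*r^2 + 0.88*r - 0.43)^2 - 7.32/(-1.02*r^2 + 0.88*r - 0.43) = (-7.4664*r^2 - 0.612*r + 3.4116)/(1.0404*r^4 - 1.7952*r^3 + 1.6516*r^2 - 0.7568*r + 0.1849)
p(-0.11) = -0.94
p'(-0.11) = 11.66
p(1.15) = 11.37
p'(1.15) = -12.18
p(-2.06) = -2.25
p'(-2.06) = -0.63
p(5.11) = 1.67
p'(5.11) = -0.38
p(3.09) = 3.08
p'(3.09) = -1.26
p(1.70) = 6.77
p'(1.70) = -5.42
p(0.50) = 16.16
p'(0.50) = 20.64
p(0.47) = 15.47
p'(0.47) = 25.24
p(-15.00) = -0.45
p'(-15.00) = -0.03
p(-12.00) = -0.55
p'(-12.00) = -0.04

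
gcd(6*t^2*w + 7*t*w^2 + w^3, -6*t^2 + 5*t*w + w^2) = 6*t + w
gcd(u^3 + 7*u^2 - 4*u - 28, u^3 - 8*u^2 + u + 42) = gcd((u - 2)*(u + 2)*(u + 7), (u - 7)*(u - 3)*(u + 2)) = u + 2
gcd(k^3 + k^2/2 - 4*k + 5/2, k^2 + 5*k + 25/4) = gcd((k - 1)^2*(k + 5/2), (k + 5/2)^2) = k + 5/2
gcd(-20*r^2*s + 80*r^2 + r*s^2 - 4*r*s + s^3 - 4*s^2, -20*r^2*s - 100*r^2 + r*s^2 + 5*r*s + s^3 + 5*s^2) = 20*r^2 - r*s - s^2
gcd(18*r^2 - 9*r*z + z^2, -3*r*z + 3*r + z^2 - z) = -3*r + z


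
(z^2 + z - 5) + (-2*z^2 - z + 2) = -z^2 - 3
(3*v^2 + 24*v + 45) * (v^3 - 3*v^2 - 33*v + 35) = 3*v^5 + 15*v^4 - 126*v^3 - 822*v^2 - 645*v + 1575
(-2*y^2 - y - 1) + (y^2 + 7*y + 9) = -y^2 + 6*y + 8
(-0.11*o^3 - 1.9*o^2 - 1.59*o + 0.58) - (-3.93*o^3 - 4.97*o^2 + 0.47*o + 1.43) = 3.82*o^3 + 3.07*o^2 - 2.06*o - 0.85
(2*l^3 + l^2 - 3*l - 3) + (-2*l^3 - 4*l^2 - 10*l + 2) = -3*l^2 - 13*l - 1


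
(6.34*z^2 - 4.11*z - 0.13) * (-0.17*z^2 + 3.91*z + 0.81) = -1.0778*z^4 + 25.4881*z^3 - 10.9126*z^2 - 3.8374*z - 0.1053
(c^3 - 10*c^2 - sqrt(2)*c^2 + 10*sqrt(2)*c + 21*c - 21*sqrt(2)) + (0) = c^3 - 10*c^2 - sqrt(2)*c^2 + 10*sqrt(2)*c + 21*c - 21*sqrt(2)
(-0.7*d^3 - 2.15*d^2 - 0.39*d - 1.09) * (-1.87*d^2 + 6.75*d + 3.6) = 1.309*d^5 - 0.704499999999999*d^4 - 16.3032*d^3 - 8.3342*d^2 - 8.7615*d - 3.924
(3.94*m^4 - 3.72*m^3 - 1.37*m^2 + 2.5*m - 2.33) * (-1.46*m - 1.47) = -5.7524*m^5 - 0.360599999999999*m^4 + 7.4686*m^3 - 1.6361*m^2 - 0.2732*m + 3.4251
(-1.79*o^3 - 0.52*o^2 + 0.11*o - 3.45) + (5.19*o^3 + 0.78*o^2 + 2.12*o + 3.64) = 3.4*o^3 + 0.26*o^2 + 2.23*o + 0.19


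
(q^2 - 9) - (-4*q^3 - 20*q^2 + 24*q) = 4*q^3 + 21*q^2 - 24*q - 9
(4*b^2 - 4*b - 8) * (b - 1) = 4*b^3 - 8*b^2 - 4*b + 8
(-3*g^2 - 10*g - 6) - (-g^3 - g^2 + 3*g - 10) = g^3 - 2*g^2 - 13*g + 4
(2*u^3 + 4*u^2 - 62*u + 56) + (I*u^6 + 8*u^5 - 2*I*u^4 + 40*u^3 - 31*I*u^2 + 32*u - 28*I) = I*u^6 + 8*u^5 - 2*I*u^4 + 42*u^3 + 4*u^2 - 31*I*u^2 - 30*u + 56 - 28*I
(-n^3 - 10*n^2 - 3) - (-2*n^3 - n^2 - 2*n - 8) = n^3 - 9*n^2 + 2*n + 5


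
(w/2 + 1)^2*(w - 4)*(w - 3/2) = w^4/4 - 3*w^3/8 - 3*w^2 + w/2 + 6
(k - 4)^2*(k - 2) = k^3 - 10*k^2 + 32*k - 32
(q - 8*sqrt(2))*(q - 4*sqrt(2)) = q^2 - 12*sqrt(2)*q + 64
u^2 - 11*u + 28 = (u - 7)*(u - 4)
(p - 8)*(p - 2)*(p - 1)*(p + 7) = p^4 - 4*p^3 - 51*p^2 + 166*p - 112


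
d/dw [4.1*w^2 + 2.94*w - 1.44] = 8.2*w + 2.94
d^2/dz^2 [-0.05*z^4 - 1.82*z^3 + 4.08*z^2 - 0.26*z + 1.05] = -0.6*z^2 - 10.92*z + 8.16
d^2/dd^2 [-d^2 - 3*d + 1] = -2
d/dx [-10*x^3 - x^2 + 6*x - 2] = -30*x^2 - 2*x + 6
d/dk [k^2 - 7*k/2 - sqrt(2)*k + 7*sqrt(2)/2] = 2*k - 7/2 - sqrt(2)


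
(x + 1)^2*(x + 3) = x^3 + 5*x^2 + 7*x + 3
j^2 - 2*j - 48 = (j - 8)*(j + 6)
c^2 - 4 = (c - 2)*(c + 2)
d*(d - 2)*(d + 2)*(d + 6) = d^4 + 6*d^3 - 4*d^2 - 24*d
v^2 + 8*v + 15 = (v + 3)*(v + 5)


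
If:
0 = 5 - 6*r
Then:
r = 5/6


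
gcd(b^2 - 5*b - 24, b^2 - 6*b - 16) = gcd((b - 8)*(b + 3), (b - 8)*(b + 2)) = b - 8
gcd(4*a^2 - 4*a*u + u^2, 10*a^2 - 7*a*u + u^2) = -2*a + u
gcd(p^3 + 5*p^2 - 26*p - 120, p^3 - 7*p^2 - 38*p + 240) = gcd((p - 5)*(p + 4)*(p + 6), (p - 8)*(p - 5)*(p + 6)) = p^2 + p - 30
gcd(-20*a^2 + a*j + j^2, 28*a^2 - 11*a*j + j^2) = 4*a - j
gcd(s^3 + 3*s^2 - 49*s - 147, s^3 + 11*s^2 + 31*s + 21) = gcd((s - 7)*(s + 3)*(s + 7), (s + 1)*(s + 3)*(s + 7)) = s^2 + 10*s + 21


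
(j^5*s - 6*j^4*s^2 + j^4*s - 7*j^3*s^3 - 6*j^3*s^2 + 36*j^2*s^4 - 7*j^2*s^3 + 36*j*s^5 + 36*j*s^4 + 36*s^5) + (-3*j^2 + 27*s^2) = j^5*s - 6*j^4*s^2 + j^4*s - 7*j^3*s^3 - 6*j^3*s^2 + 36*j^2*s^4 - 7*j^2*s^3 - 3*j^2 + 36*j*s^5 + 36*j*s^4 + 36*s^5 + 27*s^2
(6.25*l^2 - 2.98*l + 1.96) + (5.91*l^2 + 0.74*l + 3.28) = 12.16*l^2 - 2.24*l + 5.24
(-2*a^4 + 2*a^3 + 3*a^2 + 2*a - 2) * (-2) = 4*a^4 - 4*a^3 - 6*a^2 - 4*a + 4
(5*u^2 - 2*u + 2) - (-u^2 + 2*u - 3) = 6*u^2 - 4*u + 5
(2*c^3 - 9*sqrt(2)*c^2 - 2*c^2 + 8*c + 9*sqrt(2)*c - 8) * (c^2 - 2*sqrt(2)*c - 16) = 2*c^5 - 13*sqrt(2)*c^4 - 2*c^4 + 12*c^3 + 13*sqrt(2)*c^3 - 12*c^2 + 128*sqrt(2)*c^2 - 128*sqrt(2)*c - 128*c + 128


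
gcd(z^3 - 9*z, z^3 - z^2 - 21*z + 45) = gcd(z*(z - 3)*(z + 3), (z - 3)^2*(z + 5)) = z - 3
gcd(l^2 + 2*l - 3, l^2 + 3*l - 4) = l - 1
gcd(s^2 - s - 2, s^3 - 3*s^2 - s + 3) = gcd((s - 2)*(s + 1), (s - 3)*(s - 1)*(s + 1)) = s + 1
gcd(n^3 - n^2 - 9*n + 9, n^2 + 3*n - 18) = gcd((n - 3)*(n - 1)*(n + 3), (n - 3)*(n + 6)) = n - 3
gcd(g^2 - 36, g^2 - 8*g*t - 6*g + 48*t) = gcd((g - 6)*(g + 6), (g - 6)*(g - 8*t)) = g - 6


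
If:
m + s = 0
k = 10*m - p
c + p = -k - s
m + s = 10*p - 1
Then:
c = 9*s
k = -10*s - 1/10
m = -s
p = 1/10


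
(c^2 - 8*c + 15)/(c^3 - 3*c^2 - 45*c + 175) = (c - 3)/(c^2 + 2*c - 35)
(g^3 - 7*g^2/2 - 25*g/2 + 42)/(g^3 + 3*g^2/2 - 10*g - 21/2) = (g - 4)/(g + 1)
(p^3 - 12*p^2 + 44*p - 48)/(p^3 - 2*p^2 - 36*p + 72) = (p - 4)/(p + 6)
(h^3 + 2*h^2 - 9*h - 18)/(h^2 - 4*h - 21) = (h^2 - h - 6)/(h - 7)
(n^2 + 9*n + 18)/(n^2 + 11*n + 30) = (n + 3)/(n + 5)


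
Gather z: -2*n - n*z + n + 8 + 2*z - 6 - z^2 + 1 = -n - z^2 + z*(2 - n) + 3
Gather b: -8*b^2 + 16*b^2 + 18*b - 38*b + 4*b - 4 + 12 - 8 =8*b^2 - 16*b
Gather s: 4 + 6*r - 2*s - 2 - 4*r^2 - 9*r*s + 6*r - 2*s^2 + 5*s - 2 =-4*r^2 + 12*r - 2*s^2 + s*(3 - 9*r)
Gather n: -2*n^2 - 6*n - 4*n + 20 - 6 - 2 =-2*n^2 - 10*n + 12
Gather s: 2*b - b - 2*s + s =b - s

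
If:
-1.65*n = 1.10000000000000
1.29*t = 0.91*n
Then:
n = -0.67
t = -0.47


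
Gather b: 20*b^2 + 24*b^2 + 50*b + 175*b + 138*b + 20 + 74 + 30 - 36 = 44*b^2 + 363*b + 88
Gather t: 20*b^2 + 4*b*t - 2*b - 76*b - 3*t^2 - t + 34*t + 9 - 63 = 20*b^2 - 78*b - 3*t^2 + t*(4*b + 33) - 54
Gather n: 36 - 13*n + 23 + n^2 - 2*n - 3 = n^2 - 15*n + 56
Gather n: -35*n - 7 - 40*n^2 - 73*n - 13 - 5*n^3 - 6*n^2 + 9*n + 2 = -5*n^3 - 46*n^2 - 99*n - 18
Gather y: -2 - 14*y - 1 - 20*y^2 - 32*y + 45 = -20*y^2 - 46*y + 42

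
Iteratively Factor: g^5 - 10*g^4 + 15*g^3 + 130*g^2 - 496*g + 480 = (g + 4)*(g^4 - 14*g^3 + 71*g^2 - 154*g + 120) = (g - 4)*(g + 4)*(g^3 - 10*g^2 + 31*g - 30) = (g - 5)*(g - 4)*(g + 4)*(g^2 - 5*g + 6) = (g - 5)*(g - 4)*(g - 3)*(g + 4)*(g - 2)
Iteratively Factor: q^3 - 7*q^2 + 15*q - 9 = (q - 3)*(q^2 - 4*q + 3) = (q - 3)*(q - 1)*(q - 3)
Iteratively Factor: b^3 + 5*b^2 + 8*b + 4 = (b + 2)*(b^2 + 3*b + 2) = (b + 1)*(b + 2)*(b + 2)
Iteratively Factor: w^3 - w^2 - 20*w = (w - 5)*(w^2 + 4*w) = w*(w - 5)*(w + 4)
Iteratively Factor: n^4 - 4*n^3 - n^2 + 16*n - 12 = (n + 2)*(n^3 - 6*n^2 + 11*n - 6) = (n - 2)*(n + 2)*(n^2 - 4*n + 3) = (n - 2)*(n - 1)*(n + 2)*(n - 3)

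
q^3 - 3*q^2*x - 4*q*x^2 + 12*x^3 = (q - 3*x)*(q - 2*x)*(q + 2*x)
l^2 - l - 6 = (l - 3)*(l + 2)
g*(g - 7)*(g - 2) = g^3 - 9*g^2 + 14*g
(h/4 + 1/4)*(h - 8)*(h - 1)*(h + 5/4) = h^4/4 - 27*h^3/16 - 11*h^2/4 + 27*h/16 + 5/2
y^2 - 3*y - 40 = (y - 8)*(y + 5)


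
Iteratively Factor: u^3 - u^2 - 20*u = (u + 4)*(u^2 - 5*u) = (u - 5)*(u + 4)*(u)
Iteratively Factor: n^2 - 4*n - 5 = (n + 1)*(n - 5)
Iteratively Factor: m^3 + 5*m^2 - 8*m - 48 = (m + 4)*(m^2 + m - 12) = (m - 3)*(m + 4)*(m + 4)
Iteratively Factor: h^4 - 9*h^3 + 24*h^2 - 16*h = (h - 1)*(h^3 - 8*h^2 + 16*h) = (h - 4)*(h - 1)*(h^2 - 4*h) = (h - 4)^2*(h - 1)*(h)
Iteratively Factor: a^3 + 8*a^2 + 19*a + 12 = (a + 3)*(a^2 + 5*a + 4) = (a + 1)*(a + 3)*(a + 4)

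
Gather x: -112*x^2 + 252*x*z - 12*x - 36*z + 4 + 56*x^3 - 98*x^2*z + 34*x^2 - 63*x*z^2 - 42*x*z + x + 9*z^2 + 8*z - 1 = 56*x^3 + x^2*(-98*z - 78) + x*(-63*z^2 + 210*z - 11) + 9*z^2 - 28*z + 3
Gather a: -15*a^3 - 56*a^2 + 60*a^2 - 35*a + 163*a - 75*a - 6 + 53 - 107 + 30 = -15*a^3 + 4*a^2 + 53*a - 30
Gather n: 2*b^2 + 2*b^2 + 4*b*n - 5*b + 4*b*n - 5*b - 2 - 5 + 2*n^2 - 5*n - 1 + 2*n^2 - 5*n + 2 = 4*b^2 - 10*b + 4*n^2 + n*(8*b - 10) - 6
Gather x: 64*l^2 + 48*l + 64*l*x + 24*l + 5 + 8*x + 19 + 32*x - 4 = 64*l^2 + 72*l + x*(64*l + 40) + 20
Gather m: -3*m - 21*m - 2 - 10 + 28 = 16 - 24*m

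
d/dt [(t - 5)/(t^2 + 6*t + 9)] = (13 - t)/(t^3 + 9*t^2 + 27*t + 27)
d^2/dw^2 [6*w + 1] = 0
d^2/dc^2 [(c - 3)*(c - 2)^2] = 6*c - 14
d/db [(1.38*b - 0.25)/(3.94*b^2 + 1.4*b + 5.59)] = (-5.4372*b^2 + 1.97*b + 8.0642)/(15.5236*b^4 + 11.032*b^3 + 46.0092*b^2 + 15.652*b + 31.2481)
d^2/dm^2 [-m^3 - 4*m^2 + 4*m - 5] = -6*m - 8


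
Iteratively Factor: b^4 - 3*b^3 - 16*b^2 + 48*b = (b - 4)*(b^3 + b^2 - 12*b) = (b - 4)*(b - 3)*(b^2 + 4*b) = (b - 4)*(b - 3)*(b + 4)*(b)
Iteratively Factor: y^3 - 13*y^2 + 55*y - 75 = (y - 5)*(y^2 - 8*y + 15) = (y - 5)*(y - 3)*(y - 5)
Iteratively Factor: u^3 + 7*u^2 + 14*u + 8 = (u + 4)*(u^2 + 3*u + 2) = (u + 1)*(u + 4)*(u + 2)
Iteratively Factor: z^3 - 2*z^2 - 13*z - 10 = (z + 2)*(z^2 - 4*z - 5) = (z - 5)*(z + 2)*(z + 1)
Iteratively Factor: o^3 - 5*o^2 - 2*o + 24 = (o - 4)*(o^2 - o - 6) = (o - 4)*(o + 2)*(o - 3)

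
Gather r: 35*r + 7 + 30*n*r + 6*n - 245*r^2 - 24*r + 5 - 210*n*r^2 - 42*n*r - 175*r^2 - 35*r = 6*n + r^2*(-210*n - 420) + r*(-12*n - 24) + 12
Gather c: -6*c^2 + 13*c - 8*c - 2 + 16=-6*c^2 + 5*c + 14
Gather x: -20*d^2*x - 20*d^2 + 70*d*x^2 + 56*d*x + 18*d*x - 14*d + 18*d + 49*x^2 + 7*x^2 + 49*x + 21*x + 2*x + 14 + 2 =-20*d^2 + 4*d + x^2*(70*d + 56) + x*(-20*d^2 + 74*d + 72) + 16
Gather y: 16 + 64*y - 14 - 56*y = 8*y + 2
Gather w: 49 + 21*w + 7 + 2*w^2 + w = 2*w^2 + 22*w + 56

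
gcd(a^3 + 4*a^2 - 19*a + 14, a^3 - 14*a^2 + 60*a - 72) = a - 2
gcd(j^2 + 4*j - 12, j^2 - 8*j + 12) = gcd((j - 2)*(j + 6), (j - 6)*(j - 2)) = j - 2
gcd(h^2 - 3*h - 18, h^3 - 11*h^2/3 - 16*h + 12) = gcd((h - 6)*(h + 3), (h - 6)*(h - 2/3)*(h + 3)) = h^2 - 3*h - 18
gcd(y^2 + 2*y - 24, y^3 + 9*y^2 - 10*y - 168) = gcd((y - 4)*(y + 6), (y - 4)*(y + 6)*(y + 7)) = y^2 + 2*y - 24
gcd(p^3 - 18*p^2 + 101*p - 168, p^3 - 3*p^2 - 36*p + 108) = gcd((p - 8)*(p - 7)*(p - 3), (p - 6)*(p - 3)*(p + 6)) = p - 3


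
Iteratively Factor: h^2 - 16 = (h + 4)*(h - 4)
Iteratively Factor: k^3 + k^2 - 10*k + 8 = (k + 4)*(k^2 - 3*k + 2) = (k - 1)*(k + 4)*(k - 2)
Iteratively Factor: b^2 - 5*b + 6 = (b - 3)*(b - 2)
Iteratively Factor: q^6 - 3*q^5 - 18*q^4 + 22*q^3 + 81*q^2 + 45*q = (q - 3)*(q^5 - 18*q^3 - 32*q^2 - 15*q) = (q - 5)*(q - 3)*(q^4 + 5*q^3 + 7*q^2 + 3*q) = (q - 5)*(q - 3)*(q + 1)*(q^3 + 4*q^2 + 3*q) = q*(q - 5)*(q - 3)*(q + 1)*(q^2 + 4*q + 3) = q*(q - 5)*(q - 3)*(q + 1)*(q + 3)*(q + 1)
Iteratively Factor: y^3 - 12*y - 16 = (y + 2)*(y^2 - 2*y - 8) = (y - 4)*(y + 2)*(y + 2)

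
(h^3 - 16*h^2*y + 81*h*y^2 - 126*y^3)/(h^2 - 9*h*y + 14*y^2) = (-h^2 + 9*h*y - 18*y^2)/(-h + 2*y)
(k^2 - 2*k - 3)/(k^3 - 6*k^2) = (k^2 - 2*k - 3)/(k^2*(k - 6))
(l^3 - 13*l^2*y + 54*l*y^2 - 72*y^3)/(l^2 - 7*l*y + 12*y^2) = l - 6*y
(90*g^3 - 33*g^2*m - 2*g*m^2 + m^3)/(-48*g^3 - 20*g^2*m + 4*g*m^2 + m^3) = (-15*g^2 + 8*g*m - m^2)/(8*g^2 + 2*g*m - m^2)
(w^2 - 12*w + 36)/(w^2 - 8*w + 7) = (w^2 - 12*w + 36)/(w^2 - 8*w + 7)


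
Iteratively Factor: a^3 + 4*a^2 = (a)*(a^2 + 4*a) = a*(a + 4)*(a)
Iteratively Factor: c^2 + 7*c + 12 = (c + 4)*(c + 3)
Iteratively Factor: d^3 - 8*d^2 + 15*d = (d - 5)*(d^2 - 3*d) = (d - 5)*(d - 3)*(d)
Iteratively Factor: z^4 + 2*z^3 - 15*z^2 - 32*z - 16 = (z + 4)*(z^3 - 2*z^2 - 7*z - 4) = (z + 1)*(z + 4)*(z^2 - 3*z - 4) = (z - 4)*(z + 1)*(z + 4)*(z + 1)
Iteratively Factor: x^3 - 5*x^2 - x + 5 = (x - 5)*(x^2 - 1) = (x - 5)*(x + 1)*(x - 1)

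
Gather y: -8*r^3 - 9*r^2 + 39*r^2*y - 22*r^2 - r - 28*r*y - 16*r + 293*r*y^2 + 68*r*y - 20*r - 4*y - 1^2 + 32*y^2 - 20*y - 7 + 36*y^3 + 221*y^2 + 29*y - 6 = -8*r^3 - 31*r^2 - 37*r + 36*y^3 + y^2*(293*r + 253) + y*(39*r^2 + 40*r + 5) - 14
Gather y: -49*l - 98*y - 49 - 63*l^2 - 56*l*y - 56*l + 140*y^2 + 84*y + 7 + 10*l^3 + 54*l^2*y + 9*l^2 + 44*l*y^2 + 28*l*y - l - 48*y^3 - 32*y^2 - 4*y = 10*l^3 - 54*l^2 - 106*l - 48*y^3 + y^2*(44*l + 108) + y*(54*l^2 - 28*l - 18) - 42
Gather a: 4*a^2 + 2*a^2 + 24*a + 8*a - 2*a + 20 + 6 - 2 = 6*a^2 + 30*a + 24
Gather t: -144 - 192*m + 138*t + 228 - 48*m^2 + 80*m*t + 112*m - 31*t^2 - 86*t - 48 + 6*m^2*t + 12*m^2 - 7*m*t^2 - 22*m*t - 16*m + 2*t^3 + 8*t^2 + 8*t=-36*m^2 - 96*m + 2*t^3 + t^2*(-7*m - 23) + t*(6*m^2 + 58*m + 60) + 36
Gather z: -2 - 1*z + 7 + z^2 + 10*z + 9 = z^2 + 9*z + 14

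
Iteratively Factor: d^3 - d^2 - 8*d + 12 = (d - 2)*(d^2 + d - 6) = (d - 2)^2*(d + 3)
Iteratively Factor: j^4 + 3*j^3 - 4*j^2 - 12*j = (j)*(j^3 + 3*j^2 - 4*j - 12) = j*(j + 3)*(j^2 - 4) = j*(j + 2)*(j + 3)*(j - 2)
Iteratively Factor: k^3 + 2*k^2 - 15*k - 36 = (k - 4)*(k^2 + 6*k + 9) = (k - 4)*(k + 3)*(k + 3)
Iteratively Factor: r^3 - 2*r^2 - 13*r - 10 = (r - 5)*(r^2 + 3*r + 2) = (r - 5)*(r + 1)*(r + 2)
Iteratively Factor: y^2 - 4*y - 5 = (y + 1)*(y - 5)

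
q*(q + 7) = q^2 + 7*q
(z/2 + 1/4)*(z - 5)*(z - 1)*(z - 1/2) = z^4/2 - 3*z^3 + 19*z^2/8 + 3*z/4 - 5/8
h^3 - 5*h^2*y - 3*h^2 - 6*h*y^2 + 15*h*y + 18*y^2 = (h - 3)*(h - 6*y)*(h + y)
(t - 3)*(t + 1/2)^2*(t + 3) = t^4 + t^3 - 35*t^2/4 - 9*t - 9/4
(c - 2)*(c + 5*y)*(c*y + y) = c^3*y + 5*c^2*y^2 - c^2*y - 5*c*y^2 - 2*c*y - 10*y^2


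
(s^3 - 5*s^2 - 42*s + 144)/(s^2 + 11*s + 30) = (s^2 - 11*s + 24)/(s + 5)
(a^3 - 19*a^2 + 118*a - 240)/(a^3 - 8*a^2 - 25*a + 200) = (a - 6)/(a + 5)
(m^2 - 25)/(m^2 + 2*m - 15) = (m - 5)/(m - 3)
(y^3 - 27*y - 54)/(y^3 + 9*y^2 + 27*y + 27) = (y - 6)/(y + 3)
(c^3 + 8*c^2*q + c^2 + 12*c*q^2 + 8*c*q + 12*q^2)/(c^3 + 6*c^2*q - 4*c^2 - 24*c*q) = (c^2 + 2*c*q + c + 2*q)/(c*(c - 4))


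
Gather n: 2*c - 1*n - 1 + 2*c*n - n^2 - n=2*c - n^2 + n*(2*c - 2) - 1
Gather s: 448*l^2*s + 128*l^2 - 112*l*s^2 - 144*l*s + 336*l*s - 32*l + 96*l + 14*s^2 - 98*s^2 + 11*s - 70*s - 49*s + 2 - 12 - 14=128*l^2 + 64*l + s^2*(-112*l - 84) + s*(448*l^2 + 192*l - 108) - 24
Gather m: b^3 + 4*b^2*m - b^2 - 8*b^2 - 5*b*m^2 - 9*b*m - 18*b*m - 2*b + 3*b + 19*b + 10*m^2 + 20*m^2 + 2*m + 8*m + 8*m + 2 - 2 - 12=b^3 - 9*b^2 + 20*b + m^2*(30 - 5*b) + m*(4*b^2 - 27*b + 18) - 12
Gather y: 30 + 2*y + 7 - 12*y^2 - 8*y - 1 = -12*y^2 - 6*y + 36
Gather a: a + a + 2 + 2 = 2*a + 4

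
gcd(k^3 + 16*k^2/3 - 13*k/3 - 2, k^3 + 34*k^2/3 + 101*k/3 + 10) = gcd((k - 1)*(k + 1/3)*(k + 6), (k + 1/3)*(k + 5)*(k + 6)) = k^2 + 19*k/3 + 2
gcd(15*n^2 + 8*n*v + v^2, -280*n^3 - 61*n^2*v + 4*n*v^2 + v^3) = 5*n + v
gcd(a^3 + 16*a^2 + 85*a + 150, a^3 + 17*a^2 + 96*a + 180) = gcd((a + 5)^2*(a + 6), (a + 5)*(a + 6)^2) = a^2 + 11*a + 30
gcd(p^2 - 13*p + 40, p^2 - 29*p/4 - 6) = p - 8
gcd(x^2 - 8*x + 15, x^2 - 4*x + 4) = 1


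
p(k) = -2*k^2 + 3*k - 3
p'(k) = 3 - 4*k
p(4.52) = -30.30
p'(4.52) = -15.08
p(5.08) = -39.37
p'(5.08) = -17.32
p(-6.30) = -101.28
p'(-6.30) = 28.20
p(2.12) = -5.63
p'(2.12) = -5.48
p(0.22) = -2.44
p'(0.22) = 2.12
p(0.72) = -1.88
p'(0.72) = 0.12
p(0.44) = -2.07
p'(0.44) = 1.24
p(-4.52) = -57.42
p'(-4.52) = 21.08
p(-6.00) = -93.00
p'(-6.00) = 27.00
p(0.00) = -3.00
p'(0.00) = 3.00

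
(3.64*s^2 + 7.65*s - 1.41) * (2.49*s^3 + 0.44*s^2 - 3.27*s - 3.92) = 9.0636*s^5 + 20.6501*s^4 - 12.0477*s^3 - 39.9047*s^2 - 25.3773*s + 5.5272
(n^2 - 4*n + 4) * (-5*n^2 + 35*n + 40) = -5*n^4 + 55*n^3 - 120*n^2 - 20*n + 160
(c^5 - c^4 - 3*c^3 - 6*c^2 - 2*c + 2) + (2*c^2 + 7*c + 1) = c^5 - c^4 - 3*c^3 - 4*c^2 + 5*c + 3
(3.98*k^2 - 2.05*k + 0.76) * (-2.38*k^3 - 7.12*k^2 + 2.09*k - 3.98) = -9.4724*k^5 - 23.4586*k^4 + 21.1054*k^3 - 25.5361*k^2 + 9.7474*k - 3.0248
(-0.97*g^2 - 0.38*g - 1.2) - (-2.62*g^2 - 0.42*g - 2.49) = 1.65*g^2 + 0.04*g + 1.29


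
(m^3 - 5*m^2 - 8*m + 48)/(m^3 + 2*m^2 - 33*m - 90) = (m^2 - 8*m + 16)/(m^2 - m - 30)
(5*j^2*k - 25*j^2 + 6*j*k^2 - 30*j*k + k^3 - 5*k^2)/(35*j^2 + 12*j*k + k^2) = (j*k - 5*j + k^2 - 5*k)/(7*j + k)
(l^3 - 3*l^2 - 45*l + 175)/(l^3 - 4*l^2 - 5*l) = (l^2 + 2*l - 35)/(l*(l + 1))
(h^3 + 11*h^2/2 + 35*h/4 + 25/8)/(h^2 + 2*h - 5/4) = (4*h^2 + 12*h + 5)/(2*(2*h - 1))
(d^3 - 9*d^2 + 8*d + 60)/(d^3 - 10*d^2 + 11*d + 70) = (d - 6)/(d - 7)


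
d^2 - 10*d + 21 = (d - 7)*(d - 3)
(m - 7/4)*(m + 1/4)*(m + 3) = m^3 + 3*m^2/2 - 79*m/16 - 21/16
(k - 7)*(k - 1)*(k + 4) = k^3 - 4*k^2 - 25*k + 28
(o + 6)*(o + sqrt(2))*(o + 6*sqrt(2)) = o^3 + 6*o^2 + 7*sqrt(2)*o^2 + 12*o + 42*sqrt(2)*o + 72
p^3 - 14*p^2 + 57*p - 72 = (p - 8)*(p - 3)^2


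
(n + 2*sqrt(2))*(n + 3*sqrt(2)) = n^2 + 5*sqrt(2)*n + 12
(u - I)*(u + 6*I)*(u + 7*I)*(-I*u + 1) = -I*u^4 + 13*u^3 + 41*I*u^2 + 13*u + 42*I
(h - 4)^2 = h^2 - 8*h + 16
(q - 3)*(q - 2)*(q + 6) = q^3 + q^2 - 24*q + 36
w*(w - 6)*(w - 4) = w^3 - 10*w^2 + 24*w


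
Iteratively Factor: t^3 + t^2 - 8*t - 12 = (t + 2)*(t^2 - t - 6) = (t - 3)*(t + 2)*(t + 2)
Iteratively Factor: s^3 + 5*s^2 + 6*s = (s + 2)*(s^2 + 3*s) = s*(s + 2)*(s + 3)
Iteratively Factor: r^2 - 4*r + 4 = (r - 2)*(r - 2)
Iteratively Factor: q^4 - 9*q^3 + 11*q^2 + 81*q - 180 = (q - 3)*(q^3 - 6*q^2 - 7*q + 60) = (q - 5)*(q - 3)*(q^2 - q - 12) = (q - 5)*(q - 3)*(q + 3)*(q - 4)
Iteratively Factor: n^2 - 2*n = (n)*(n - 2)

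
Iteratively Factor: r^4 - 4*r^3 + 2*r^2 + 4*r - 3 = (r - 1)*(r^3 - 3*r^2 - r + 3) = (r - 1)^2*(r^2 - 2*r - 3) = (r - 1)^2*(r + 1)*(r - 3)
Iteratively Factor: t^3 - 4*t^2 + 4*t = (t)*(t^2 - 4*t + 4) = t*(t - 2)*(t - 2)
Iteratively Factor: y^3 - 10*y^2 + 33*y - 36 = (y - 3)*(y^2 - 7*y + 12) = (y - 3)^2*(y - 4)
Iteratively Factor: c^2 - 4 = (c - 2)*(c + 2)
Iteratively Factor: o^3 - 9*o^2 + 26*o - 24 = (o - 3)*(o^2 - 6*o + 8) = (o - 4)*(o - 3)*(o - 2)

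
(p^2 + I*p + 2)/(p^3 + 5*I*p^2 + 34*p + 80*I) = (p - I)/(p^2 + 3*I*p + 40)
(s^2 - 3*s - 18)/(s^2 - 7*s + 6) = (s + 3)/(s - 1)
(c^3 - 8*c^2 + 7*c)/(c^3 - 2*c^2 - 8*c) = (-c^2 + 8*c - 7)/(-c^2 + 2*c + 8)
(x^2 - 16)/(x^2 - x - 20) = (x - 4)/(x - 5)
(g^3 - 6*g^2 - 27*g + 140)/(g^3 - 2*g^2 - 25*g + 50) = (g^2 - 11*g + 28)/(g^2 - 7*g + 10)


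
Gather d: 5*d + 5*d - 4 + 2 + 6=10*d + 4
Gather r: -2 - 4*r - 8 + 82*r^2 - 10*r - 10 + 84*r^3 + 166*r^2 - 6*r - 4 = 84*r^3 + 248*r^2 - 20*r - 24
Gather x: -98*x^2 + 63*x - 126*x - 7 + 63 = -98*x^2 - 63*x + 56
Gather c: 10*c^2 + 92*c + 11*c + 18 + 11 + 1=10*c^2 + 103*c + 30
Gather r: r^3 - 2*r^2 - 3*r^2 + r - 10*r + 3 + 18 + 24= r^3 - 5*r^2 - 9*r + 45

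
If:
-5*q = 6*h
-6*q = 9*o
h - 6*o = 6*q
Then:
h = 0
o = 0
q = 0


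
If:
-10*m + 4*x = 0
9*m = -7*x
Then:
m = 0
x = 0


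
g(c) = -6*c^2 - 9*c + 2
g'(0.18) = -11.16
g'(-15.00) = 171.00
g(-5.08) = -107.12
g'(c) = -12*c - 9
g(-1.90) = -2.56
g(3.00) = -79.00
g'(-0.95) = 2.40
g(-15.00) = -1213.00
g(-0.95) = 5.14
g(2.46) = -56.45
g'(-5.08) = 51.96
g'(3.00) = -45.00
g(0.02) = 1.82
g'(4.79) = -66.48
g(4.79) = -178.77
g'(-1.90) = 13.80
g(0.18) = 0.19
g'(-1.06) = 3.72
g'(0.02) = -9.24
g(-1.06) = 4.80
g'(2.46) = -38.52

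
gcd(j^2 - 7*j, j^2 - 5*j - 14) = j - 7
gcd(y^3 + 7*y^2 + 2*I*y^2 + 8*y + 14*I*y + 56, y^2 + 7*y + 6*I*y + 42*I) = y + 7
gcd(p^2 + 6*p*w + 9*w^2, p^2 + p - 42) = 1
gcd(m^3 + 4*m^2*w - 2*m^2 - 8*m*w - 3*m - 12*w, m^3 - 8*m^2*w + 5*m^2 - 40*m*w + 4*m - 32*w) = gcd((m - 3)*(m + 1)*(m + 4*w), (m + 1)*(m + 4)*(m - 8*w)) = m + 1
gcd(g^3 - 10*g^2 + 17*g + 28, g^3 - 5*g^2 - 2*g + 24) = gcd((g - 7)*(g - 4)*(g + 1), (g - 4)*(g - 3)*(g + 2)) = g - 4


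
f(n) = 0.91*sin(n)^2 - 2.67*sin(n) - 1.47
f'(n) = 1.82*sin(n)*cos(n) - 2.67*cos(n)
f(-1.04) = 1.51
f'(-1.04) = -2.15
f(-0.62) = 0.39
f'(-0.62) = -3.03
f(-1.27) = 1.91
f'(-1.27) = -1.31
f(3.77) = 0.41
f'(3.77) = 3.03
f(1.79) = -3.21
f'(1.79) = 0.19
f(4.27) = 1.69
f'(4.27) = 1.85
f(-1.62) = 2.10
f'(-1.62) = 0.22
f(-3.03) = -1.16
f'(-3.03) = 2.85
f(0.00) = -1.47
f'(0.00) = -2.67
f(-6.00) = -2.14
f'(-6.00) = -2.08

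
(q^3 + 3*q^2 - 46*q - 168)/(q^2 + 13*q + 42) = (q^2 - 3*q - 28)/(q + 7)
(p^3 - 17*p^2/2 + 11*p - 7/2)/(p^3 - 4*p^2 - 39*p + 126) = (2*p^2 - 3*p + 1)/(2*(p^2 + 3*p - 18))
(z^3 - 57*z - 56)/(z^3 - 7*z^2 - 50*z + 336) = (z + 1)/(z - 6)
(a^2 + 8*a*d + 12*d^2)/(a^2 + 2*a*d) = (a + 6*d)/a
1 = 1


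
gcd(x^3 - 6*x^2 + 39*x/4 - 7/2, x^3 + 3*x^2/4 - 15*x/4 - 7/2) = x - 2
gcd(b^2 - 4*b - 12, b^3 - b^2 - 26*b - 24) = b - 6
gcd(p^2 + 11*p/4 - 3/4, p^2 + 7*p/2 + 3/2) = p + 3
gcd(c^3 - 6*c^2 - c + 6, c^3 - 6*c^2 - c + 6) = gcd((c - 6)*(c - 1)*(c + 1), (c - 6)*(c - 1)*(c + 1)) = c^3 - 6*c^2 - c + 6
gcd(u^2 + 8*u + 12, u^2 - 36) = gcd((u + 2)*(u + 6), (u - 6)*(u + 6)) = u + 6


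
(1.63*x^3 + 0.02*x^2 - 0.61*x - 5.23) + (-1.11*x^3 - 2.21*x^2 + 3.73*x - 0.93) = 0.52*x^3 - 2.19*x^2 + 3.12*x - 6.16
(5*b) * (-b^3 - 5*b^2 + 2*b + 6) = -5*b^4 - 25*b^3 + 10*b^2 + 30*b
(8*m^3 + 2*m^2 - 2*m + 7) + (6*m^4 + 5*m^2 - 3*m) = 6*m^4 + 8*m^3 + 7*m^2 - 5*m + 7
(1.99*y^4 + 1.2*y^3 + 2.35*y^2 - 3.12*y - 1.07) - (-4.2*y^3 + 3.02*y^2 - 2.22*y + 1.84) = 1.99*y^4 + 5.4*y^3 - 0.67*y^2 - 0.9*y - 2.91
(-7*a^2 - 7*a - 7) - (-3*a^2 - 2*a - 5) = -4*a^2 - 5*a - 2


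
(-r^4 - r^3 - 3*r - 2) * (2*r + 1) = -2*r^5 - 3*r^4 - r^3 - 6*r^2 - 7*r - 2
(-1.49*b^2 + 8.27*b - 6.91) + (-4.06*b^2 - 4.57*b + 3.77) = -5.55*b^2 + 3.7*b - 3.14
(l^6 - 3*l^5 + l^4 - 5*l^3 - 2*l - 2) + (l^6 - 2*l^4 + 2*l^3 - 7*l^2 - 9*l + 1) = 2*l^6 - 3*l^5 - l^4 - 3*l^3 - 7*l^2 - 11*l - 1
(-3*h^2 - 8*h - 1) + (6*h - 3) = -3*h^2 - 2*h - 4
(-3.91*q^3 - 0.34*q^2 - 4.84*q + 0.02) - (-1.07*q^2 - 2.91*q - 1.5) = -3.91*q^3 + 0.73*q^2 - 1.93*q + 1.52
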